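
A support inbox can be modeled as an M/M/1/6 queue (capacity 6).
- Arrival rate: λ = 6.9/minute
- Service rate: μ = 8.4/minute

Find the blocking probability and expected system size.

ρ = λ/μ = 6.9/8.4 = 0.82143
P₀ = (1-ρ)/(1-ρ^(K+1)) = (1-0.82143)/(1-0.82143^7) = 0.17857/0.74766 = 0.2388
P_K = P₀×ρ^K = 0.23884 × 0.82143^6 = 0.23884 × 0.30720 = 0.07337
Blocking probability P_6 = 0.07337 (7.34%)
L = ρ[1 - (K+1)ρ^K + Kρ^(K+1)] / [(1-ρ)(1-ρ^(K+1))]
L = 0.82143 × (1 - 7×0.307202 + 6×0.252345) / ((1 - 0.82143) × (1 - 0.252345)) = 2.2374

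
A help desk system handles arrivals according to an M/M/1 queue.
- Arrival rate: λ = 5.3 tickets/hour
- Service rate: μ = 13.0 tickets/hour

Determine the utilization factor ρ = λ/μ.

Server utilization: ρ = λ/μ
ρ = 5.3/13.0 = 0.4077
The server is busy 40.77% of the time.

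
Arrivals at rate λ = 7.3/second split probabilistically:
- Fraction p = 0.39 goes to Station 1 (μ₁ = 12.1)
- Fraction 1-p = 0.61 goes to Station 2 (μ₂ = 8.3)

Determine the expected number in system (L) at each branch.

Effective rates: λ₁ = 7.3×0.39 = 2.847, λ₂ = 7.3×0.61 = 4.453
Station 1: ρ₁ = 2.847/12.1 = 0.2353, L₁ = ρ₁/(1-ρ₁) = 0.2353/(1-0.2353) = 0.3077
Station 2: ρ₂ = 4.453/8.3 = 0.5365, L₂ = ρ₂/(1-ρ₂) = 0.5365/(1-0.5365) = 1.1575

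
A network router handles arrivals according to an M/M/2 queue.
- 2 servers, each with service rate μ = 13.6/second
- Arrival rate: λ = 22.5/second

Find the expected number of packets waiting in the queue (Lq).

Traffic intensity: ρ = λ/(cμ) = 22.5/(2×13.6) = 0.8272
Since ρ = 0.8272 < 1, system is stable.
Offered load a = λ/μ = cρ = 22.5/13.6 = 1.6544
P₀ = [ Σₙ₌₀^1 aⁿ/n! + a^2/(2!(1-ρ)) ]⁻¹
Σ = a^0/0! + a^1/1! = 1.0000 + 1.6544 = 2.6544
a^2/(2!(1-ρ)) = 2.73708/(2 × 0.172794) = 7.9201
P₀ = 1/(2.6544 + 7.9201) = 0.09457
Lq = P₀·a^2·ρ / (2!(1-ρ)²) = 0.094567 × 2.7371 × 0.82721 / (2 × 0.029858) = 3.5855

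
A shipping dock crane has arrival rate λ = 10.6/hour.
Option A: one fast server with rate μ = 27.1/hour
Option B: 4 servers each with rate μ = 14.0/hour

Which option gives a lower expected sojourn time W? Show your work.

Option A: single server μ = 27.1 (M/M/1)
  ρ_A = 10.6/27.1 = 0.3911
  W_A = 1/(μ-λ) = 1/(27.1-10.6) = 1/16.50 = 0.06061

Option B: 4 servers μ = 14.0 (M/M/4)
  ρ_B = λ/(cμ) = 10.6/(4×14.0) = 0.1893
  Offered load a = λ/μ = cρ = 10.6/14.0 = 0.7571
  P₀ = [ Σₙ₌₀^3 aⁿ/n! + a^4/(4!(1-ρ)) ]⁻¹
  Σ = a^0/0! + a^1/1! + a^2/2! + a^3/3! = 1.0000 + 0.75714 + 0.28663 + 0.072341 = 2.1161
  a^4/(4!(1-ρ)) = 0.3286/(24 × 0.8107) = 0.01689
  P₀ = 1/(2.1161 + 0.01689) = 0.4688
  Lq = P₀·a^4·ρ / (4!(1-ρ)²) = 0.4688 × 0.3286 × 0.1893 / (24 × 0.6573) = 0.001849
  Wq_B = Lq/λ = 0.001849/10.6 = 0.0001744
  W_B = Wq_B + 1/μ = 0.0001744 + 0.07143 = 0.07160

Since W_A = 0.06061 < W_B = 0.07160, Option A (single fast server) has the shorter time in system.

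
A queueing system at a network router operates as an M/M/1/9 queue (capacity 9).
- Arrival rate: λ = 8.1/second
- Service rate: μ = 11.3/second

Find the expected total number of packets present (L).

ρ = λ/μ = 8.1/11.3 = 0.71681
P₀ = (1-ρ)/(1-ρ^(K+1)) = (1-0.71681)/(1-0.71681^10) = 0.2832/0.9642 = 0.2937
P_K = P₀×ρ^K = 0.2937 × 0.71681^9 = 0.2937 × 0.04996 = 0.01467
L = ρ[1 - (K+1)ρ^K + Kρ^(K+1)] / [(1-ρ)(1-ρ^(K+1))]
L = 0.71681 × (1 - 10×0.049962 + 9×0.035813) / ((1 - 0.71681) × (1 - 0.035813)) = 2.1598 packets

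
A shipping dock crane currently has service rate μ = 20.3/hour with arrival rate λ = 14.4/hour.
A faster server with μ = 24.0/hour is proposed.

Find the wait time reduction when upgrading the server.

System 1: ρ₁ = 14.4/20.3 = 0.7094, W₁ = 1/(20.3-14.4) = 0.16949
System 2: ρ₂ = 14.4/24.0 = 0.6000, W₂ = 1/(24.0-14.4) = 0.10417
Improvement: (W₁-W₂)/W₁ = (0.16949-0.10417)/0.16949 = 38.54%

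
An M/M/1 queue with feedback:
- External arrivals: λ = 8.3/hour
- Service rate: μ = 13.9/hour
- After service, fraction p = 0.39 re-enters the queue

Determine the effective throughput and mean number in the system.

Effective arrival rate: λ_eff = λ/(1-p) = 8.3/(1-0.39) = 8.3/0.61 = 13.60656
ρ = λ_eff/μ = 13.60656/13.9 = 0.978889
L = ρ/(1-ρ) = 0.978889/(1-0.978889) = 46.3687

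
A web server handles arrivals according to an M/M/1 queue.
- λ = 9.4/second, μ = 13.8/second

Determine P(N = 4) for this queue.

ρ = λ/μ = 9.4/13.8 = 0.68116
P(n) = (1-ρ)ρⁿ
P(4) = (1-0.68116) × 0.68116^4
P(4) = 0.3188 × 0.2153
P(4) = 0.06864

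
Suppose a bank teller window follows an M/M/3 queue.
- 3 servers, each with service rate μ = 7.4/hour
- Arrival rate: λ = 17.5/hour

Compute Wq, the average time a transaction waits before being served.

Traffic intensity: ρ = λ/(cμ) = 17.5/(3×7.4) = 0.7883
Since ρ = 0.7883 < 1, system is stable.
Offered load a = λ/μ = cρ = 17.5/7.4 = 2.3649
P₀ = [ Σₙ₌₀^2 aⁿ/n! + a^3/(3!(1-ρ)) ]⁻¹
Σ = a^0/0! + a^1/1! + a^2/2! = 1.0000 + 2.3649 + 2.7963 = 6.1612
a^3/(3!(1-ρ)) = 13.2257/(6 × 0.211712) = 10.4117
P₀ = 1/(6.1612 + 10.4117) = 0.06034
Lq = P₀·a^3·ρ / (3!(1-ρ)²) = 0.060340 × 13.2257 × 0.78829 / (6 × 0.044822) = 2.3392
Wq = Lq/λ = 2.3392/17.5 = 0.1337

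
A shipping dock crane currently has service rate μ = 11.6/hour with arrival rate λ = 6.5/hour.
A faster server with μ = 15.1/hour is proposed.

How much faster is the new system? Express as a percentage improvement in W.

System 1: ρ₁ = 6.5/11.6 = 0.5603, W₁ = 1/(11.6-6.5) = 0.19608
System 2: ρ₂ = 6.5/15.1 = 0.4305, W₂ = 1/(15.1-6.5) = 0.11628
Improvement: (W₁-W₂)/W₁ = (0.19608-0.11628)/0.19608 = 40.70%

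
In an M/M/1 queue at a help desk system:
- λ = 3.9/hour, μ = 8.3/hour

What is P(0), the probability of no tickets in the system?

ρ = λ/μ = 3.9/8.3 = 0.4699
P(0) = 1 - ρ = 1 - 0.4699 = 0.5301
The server is idle 53.01% of the time.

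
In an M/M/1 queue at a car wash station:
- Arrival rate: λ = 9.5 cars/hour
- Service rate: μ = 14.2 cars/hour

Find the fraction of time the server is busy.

Server utilization: ρ = λ/μ
ρ = 9.5/14.2 = 0.6690
The server is busy 66.90% of the time.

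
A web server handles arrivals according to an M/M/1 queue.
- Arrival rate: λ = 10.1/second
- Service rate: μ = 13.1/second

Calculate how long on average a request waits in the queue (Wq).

First, compute utilization: ρ = λ/μ = 10.1/13.1 = 0.7710
For M/M/1: Wq = λ/(μ(μ-λ))
Wq = 10.1/(13.1 × (13.1-10.1))
Wq = 10.1/(13.1 × 3.00)
Wq = 0.2570 seconds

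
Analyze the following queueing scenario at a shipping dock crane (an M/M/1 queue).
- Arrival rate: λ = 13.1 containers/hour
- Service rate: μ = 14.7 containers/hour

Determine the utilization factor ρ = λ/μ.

Server utilization: ρ = λ/μ
ρ = 13.1/14.7 = 0.8912
The server is busy 89.12% of the time.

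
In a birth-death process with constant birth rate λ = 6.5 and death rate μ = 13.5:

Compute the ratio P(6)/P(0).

For constant rates: P(n)/P(0) = (λ/μ)^n
P(6)/P(0) = (6.5/13.5)^6 = 0.4815^6 = 0.01246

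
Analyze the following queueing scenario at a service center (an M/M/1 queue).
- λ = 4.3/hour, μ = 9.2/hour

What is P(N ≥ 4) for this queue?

ρ = λ/μ = 4.3/9.2 = 0.46739
P(N ≥ n) = ρⁿ
P(N ≥ 4) = 0.46739^4
P(N ≥ 4) = 0.04772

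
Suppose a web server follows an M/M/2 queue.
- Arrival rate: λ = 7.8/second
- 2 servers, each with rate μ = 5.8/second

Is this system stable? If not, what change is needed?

Stability requires ρ = λ/(cμ) < 1
ρ = 7.8/(2 × 5.8) = 7.8/11.60 = 0.6724
Since 0.6724 < 1, the system is STABLE.
The servers are busy 67.24% of the time.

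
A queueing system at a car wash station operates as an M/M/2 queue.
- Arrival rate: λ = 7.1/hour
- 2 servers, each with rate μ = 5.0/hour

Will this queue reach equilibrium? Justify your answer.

Stability requires ρ = λ/(cμ) < 1
ρ = 7.1/(2 × 5.0) = 7.1/10.00 = 0.7100
Since 0.7100 < 1, the system is STABLE.
The servers are busy 71.00% of the time.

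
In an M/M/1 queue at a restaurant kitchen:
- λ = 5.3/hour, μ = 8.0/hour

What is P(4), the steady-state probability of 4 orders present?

ρ = λ/μ = 5.3/8.0 = 0.6625
P(n) = (1-ρ)ρⁿ
P(4) = (1-0.6625) × 0.6625^4
P(4) = 0.33750 × 0.19264
P(4) = 0.06502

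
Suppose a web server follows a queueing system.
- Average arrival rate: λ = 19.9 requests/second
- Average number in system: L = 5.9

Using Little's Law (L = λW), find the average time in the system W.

Little's Law: L = λW, so W = L/λ
W = 5.9/19.9 = 0.2965 seconds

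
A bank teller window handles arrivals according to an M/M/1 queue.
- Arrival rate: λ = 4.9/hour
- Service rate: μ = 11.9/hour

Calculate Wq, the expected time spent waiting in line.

First, compute utilization: ρ = λ/μ = 4.9/11.9 = 0.4118
For M/M/1: Wq = λ/(μ(μ-λ))
Wq = 4.9/(11.9 × (11.9-4.9))
Wq = 4.9/(11.9 × 7.00)
Wq = 0.05882 hours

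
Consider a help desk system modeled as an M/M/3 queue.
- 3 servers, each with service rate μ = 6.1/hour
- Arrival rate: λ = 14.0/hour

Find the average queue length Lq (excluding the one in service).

Traffic intensity: ρ = λ/(cμ) = 14.0/(3×6.1) = 0.7650
Since ρ = 0.7650 < 1, system is stable.
Offered load a = λ/μ = cρ = 14.0/6.1 = 2.2951
P₀ = [ Σₙ₌₀^2 aⁿ/n! + a^3/(3!(1-ρ)) ]⁻¹
Σ = a^0/0! + a^1/1! + a^2/2! = 1.0000 + 2.2951 + 2.6337 = 5.9288
a^3/(3!(1-ρ)) = 12.0891/(6 × 0.234973) = 8.5748
P₀ = 1/(5.9288 + 8.5748) = 0.06895
Lq = P₀·a^3·ρ / (3!(1-ρ)²) = 0.068948 × 12.0891 × 0.76503 / (6 × 0.055212) = 1.9249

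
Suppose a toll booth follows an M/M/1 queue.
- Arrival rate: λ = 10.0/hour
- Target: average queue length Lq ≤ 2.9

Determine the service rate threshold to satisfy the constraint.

For M/M/1: Lq = λ²/(μ(μ-λ))
Need Lq ≤ 2.9, i.e. μ(μ-λ) ≥ λ²/2.9
μ² - 10.0μ - 100.00/2.9 ≥ 0  →  μ² - 10.0μ - 34.48276 ≥ 0
Quadratic formula (positive root): μ = [λ + √(λ² + 4×34.48276)]/2
Discriminant: 100.00 + 4×34.48276 = 237.9310, √237.9310 = 15.4250
μ ≥ (10.0 + 15.4250)/2 = 12.7125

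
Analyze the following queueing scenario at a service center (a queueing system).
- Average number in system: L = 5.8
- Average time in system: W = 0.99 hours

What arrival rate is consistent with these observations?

Little's Law: L = λW, so λ = L/W
λ = 5.8/0.99 = 5.8586 customers/hour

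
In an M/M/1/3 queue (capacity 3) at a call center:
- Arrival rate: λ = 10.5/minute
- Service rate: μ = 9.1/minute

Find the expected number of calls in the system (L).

ρ = λ/μ = 10.5/9.1 = 1.153846
P₀ = (1-ρ)/(1-ρ^(K+1)) = (1-1.153846)/(1-1.153846^4) = -0.1538/-0.7725 = 0.1991
P_K = P₀×ρ^K = 0.1991 × 1.153846^3 = 0.1991 × 1.5362 = 0.3059
L = ρ[1 - (K+1)ρ^K + Kρ^(K+1)] / [(1-ρ)(1-ρ^(K+1))]
L = 1.153846 × (1 - 4×1.536185 + 3×1.772521) / ((1 - 1.153846) × (1 - 1.772521)) = 1.6778 calls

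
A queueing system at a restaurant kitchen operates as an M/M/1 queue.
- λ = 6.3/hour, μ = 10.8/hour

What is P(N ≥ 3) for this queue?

ρ = λ/μ = 6.3/10.8 = 0.5833
P(N ≥ n) = ρⁿ
P(N ≥ 3) = 0.5833^3
P(N ≥ 3) = 0.1985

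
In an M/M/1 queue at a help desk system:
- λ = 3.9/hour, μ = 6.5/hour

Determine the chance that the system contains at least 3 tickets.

ρ = λ/μ = 3.9/6.5 = 0.6000
P(N ≥ n) = ρⁿ
P(N ≥ 3) = 0.6000^3
P(N ≥ 3) = 0.2160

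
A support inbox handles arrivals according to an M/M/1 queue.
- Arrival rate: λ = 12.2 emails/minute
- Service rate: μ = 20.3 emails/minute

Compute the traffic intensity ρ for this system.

Server utilization: ρ = λ/μ
ρ = 12.2/20.3 = 0.6010
The server is busy 60.10% of the time.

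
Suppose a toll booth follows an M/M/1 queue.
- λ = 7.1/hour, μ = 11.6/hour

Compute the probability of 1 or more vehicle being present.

ρ = λ/μ = 7.1/11.6 = 0.6121
P(N ≥ n) = ρⁿ
P(N ≥ 1) = 0.6121^1
P(N ≥ 1) = 0.6121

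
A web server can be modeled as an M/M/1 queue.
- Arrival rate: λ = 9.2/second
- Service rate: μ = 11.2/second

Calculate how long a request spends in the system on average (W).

First, compute utilization: ρ = λ/μ = 9.2/11.2 = 0.8214
For M/M/1: W = 1/(μ-λ)
W = 1/(11.2-9.2) = 1/2.00
W = 0.5000 seconds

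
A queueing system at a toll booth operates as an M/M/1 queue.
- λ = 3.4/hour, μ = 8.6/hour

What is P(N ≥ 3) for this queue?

ρ = λ/μ = 3.4/8.6 = 0.39535
P(N ≥ n) = ρⁿ
P(N ≥ 3) = 0.39535^3
P(N ≥ 3) = 0.06179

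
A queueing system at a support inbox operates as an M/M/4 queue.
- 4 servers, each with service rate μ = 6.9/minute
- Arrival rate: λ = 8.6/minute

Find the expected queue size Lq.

Traffic intensity: ρ = λ/(cμ) = 8.6/(4×6.9) = 0.3116
Since ρ = 0.3116 < 1, system is stable.
Offered load a = λ/μ = cρ = 8.6/6.9 = 1.2464
P₀ = [ Σₙ₌₀^3 aⁿ/n! + a^4/(4!(1-ρ)) ]⁻¹
Σ = a^0/0! + a^1/1! + a^2/2! + a^3/3! = 1.0000 + 1.2464 + 0.7767 + 0.3227 = 3.3458
a^4/(4!(1-ρ)) = 2.4132/(24 × 0.6884) = 0.1461
P₀ = 1/(3.3458 + 0.1461) = 0.2864
Lq = P₀·a^4·ρ / (4!(1-ρ)²) = 0.28638 × 2.4132 × 0.31159 / (24 × 0.47390) = 0.01893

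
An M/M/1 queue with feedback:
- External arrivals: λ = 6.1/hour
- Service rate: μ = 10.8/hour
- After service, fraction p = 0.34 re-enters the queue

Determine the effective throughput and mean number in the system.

Effective arrival rate: λ_eff = λ/(1-p) = 6.1/(1-0.34) = 6.1/0.66 = 9.2424
ρ = λ_eff/μ = 9.2424/10.8 = 0.85578
L = ρ/(1-ρ) = 0.85578/(1-0.85578) = 5.9339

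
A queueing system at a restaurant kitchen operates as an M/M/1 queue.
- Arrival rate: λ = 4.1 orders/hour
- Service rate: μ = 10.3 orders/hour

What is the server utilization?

Server utilization: ρ = λ/μ
ρ = 4.1/10.3 = 0.3981
The server is busy 39.81% of the time.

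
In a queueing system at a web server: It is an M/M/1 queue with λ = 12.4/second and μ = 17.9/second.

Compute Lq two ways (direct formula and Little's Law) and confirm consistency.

Method 1 (direct): Lq = λ²/(μ(μ-λ)) = 153.76/(17.9 × 5.50) = 1.5618

Method 2 (Little's Law):
W = 1/(μ-λ) = 1/5.50 = 0.18182
Wq = W - 1/μ = 0.18182 - 0.055866 = 0.12595
Lq = λWq = 12.4 × 0.12595 = 1.5618 ✔ (matches Method 1)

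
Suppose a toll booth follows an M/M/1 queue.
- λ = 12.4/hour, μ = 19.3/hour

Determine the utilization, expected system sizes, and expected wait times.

Step 1: ρ = λ/μ = 12.4/19.3 = 0.6425
Step 2: L = λ/(μ-λ) = 12.4/6.90 = 1.7971
Step 3: Lq = λ²/(μ(μ-λ)) = 153.76/(19.3×6.90) = 1.1546
Step 4: W = 1/(μ-λ) = 1/6.90 = 0.14493
Step 5: Wq = λ/(μ(μ-λ)) = 12.4/(19.3×6.90) = 0.09311
Step 6: P(0) = 1-ρ = 0.3575
Verify: L = λW = 12.4×0.14493 = 1.7971 ✔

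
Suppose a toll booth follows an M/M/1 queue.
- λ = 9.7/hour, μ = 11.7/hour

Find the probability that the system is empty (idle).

ρ = λ/μ = 9.7/11.7 = 0.8291
P(0) = 1 - ρ = 1 - 0.8291 = 0.1709
The server is idle 17.09% of the time.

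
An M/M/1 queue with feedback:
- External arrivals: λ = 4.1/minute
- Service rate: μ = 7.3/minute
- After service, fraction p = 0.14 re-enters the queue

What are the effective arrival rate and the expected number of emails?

Effective arrival rate: λ_eff = λ/(1-p) = 4.1/(1-0.14) = 4.1/0.86 = 4.76744
ρ = λ_eff/μ = 4.76744/7.3 = 0.653074
L = ρ/(1-ρ) = 0.653074/(1-0.653074) = 1.8825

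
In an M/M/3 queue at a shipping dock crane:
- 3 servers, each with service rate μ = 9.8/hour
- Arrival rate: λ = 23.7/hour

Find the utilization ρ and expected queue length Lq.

Traffic intensity: ρ = λ/(cμ) = 23.7/(3×9.8) = 0.8061
Since ρ = 0.8061 < 1, system is stable.
Offered load a = λ/μ = cρ = 23.7/9.8 = 2.4184
P₀ = [ Σₙ₌₀^2 aⁿ/n! + a^3/(3!(1-ρ)) ]⁻¹
Σ = a^0/0! + a^1/1! + a^2/2! = 1.00000 + 2.41837 + 2.92425 = 6.3426
a^3/(3!(1-ρ)) = 14.1438/(6 × 0.193878) = 12.1587
P₀ = 1/(6.3426 + 12.1587) = 0.05405
Lq = P₀·a^3·ρ / (3!(1-ρ)²) = 0.0540501 × 14.1438 × 0.806122 / (6 × 0.0375885) = 2.7325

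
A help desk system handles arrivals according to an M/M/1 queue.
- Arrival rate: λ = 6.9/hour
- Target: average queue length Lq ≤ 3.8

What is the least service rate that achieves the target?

For M/M/1: Lq = λ²/(μ(μ-λ))
Need Lq ≤ 3.8, i.e. μ(μ-λ) ≥ λ²/3.8
μ² - 6.9μ - 47.61/3.8 ≥ 0  →  μ² - 6.9μ - 12.52895 ≥ 0
Quadratic formula (positive root): μ = [λ + √(λ² + 4×12.52895)]/2
Discriminant: 47.61 + 4×12.52895 = 97.7258, √97.7258 = 9.8856
μ ≥ (6.9 + 9.8856)/2 = 8.3928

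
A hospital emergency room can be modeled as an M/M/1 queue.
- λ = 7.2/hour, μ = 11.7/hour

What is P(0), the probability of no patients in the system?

ρ = λ/μ = 7.2/11.7 = 0.6154
P(0) = 1 - ρ = 1 - 0.6154 = 0.3846
The server is idle 38.46% of the time.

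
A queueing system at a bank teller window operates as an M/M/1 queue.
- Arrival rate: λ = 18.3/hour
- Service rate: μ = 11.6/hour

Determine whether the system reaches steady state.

Stability requires ρ = λ/(cμ) < 1
ρ = 18.3/(1 × 11.6) = 18.3/11.60 = 1.5776
Since 1.5776 ≥ 1, the system is UNSTABLE.
Queue grows without bound. Need μ > λ = 18.3.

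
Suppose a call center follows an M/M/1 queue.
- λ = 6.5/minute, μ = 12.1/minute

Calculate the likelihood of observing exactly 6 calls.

ρ = λ/μ = 6.5/12.1 = 0.5372
P(n) = (1-ρ)ρⁿ
P(6) = (1-0.5372) × 0.5372^6
P(6) = 0.4628 × 0.02403
P(6) = 0.01112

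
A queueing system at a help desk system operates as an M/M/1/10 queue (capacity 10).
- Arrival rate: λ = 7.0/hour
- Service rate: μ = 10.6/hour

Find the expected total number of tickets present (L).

ρ = λ/μ = 7.0/10.6 = 0.660377
P₀ = (1-ρ)/(1-ρ^(K+1)) = (1-0.660377)/(1-0.660377^11) = 0.3396/0.9896 = 0.3432
P_K = P₀×ρ^K = 0.34320 × 0.660377^10 = 0.34320 × 0.015773 = 0.005413
L = ρ[1 - (K+1)ρ^K + Kρ^(K+1)] / [(1-ρ)(1-ρ^(K+1))]
L = 0.660377 × (1 - 11×0.015773 + 10×0.010416) / ((1 - 0.660377) × (1 - 0.010416)) = 1.8287 tickets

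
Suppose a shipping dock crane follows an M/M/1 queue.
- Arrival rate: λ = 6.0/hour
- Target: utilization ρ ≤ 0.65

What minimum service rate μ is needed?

ρ = λ/μ, so μ = λ/ρ
μ ≥ 6.0/0.65 = 9.2308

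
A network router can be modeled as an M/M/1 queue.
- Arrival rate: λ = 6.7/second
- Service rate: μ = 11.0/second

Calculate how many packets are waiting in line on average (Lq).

ρ = λ/μ = 6.7/11.0 = 0.6091
For M/M/1: Lq = λ²/(μ(μ-λ))
Lq = 44.89/(11.0 × 4.30)
Lq = 0.9490 packets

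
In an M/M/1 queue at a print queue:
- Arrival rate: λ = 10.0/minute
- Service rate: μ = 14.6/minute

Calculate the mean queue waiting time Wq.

First, compute utilization: ρ = λ/μ = 10.0/14.6 = 0.6849
For M/M/1: Wq = λ/(μ(μ-λ))
Wq = 10.0/(14.6 × (14.6-10.0))
Wq = 10.0/(14.6 × 4.60)
Wq = 0.1489 minutes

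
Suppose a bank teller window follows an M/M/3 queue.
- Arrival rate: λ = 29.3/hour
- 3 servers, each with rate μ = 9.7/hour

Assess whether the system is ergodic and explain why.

Stability requires ρ = λ/(cμ) < 1
ρ = 29.3/(3 × 9.7) = 29.3/29.10 = 1.0069
Since 1.0069 ≥ 1, the system is UNSTABLE.
Need c > λ/μ = 29.3/9.7 = 3.02.
Minimum servers needed: c = 4.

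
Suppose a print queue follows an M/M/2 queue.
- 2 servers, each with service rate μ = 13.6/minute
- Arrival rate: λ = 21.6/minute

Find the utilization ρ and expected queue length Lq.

Traffic intensity: ρ = λ/(cμ) = 21.6/(2×13.6) = 0.7941
Since ρ = 0.7941 < 1, system is stable.
Offered load a = λ/μ = cρ = 21.6/13.6 = 1.5882
P₀ = [ Σₙ₌₀^1 aⁿ/n! + a^2/(2!(1-ρ)) ]⁻¹
Σ = a^0/0! + a^1/1! = 1.0000 + 1.5882 = 2.5882
a^2/(2!(1-ρ)) = 2.5225/(2 × 0.20588) = 6.1261
P₀ = 1/(2.5882 + 6.1261) = 0.1148
Lq = P₀·a^2·ρ / (2!(1-ρ)²) = 0.114754 × 2.52249 × 0.794118 / (2 × 0.0423875) = 2.7115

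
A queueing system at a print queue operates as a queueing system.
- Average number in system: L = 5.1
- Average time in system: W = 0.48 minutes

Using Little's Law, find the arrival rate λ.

Little's Law: L = λW, so λ = L/W
λ = 5.1/0.48 = 10.6250 jobs/minute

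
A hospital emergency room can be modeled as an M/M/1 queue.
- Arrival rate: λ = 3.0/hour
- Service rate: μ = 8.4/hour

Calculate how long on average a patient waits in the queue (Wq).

First, compute utilization: ρ = λ/μ = 3.0/8.4 = 0.3571
For M/M/1: Wq = λ/(μ(μ-λ))
Wq = 3.0/(8.4 × (8.4-3.0))
Wq = 3.0/(8.4 × 5.40)
Wq = 0.06614 hours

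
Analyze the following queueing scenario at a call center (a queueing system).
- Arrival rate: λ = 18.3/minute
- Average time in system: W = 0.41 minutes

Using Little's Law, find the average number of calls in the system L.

Little's Law: L = λW
L = 18.3 × 0.41 = 7.5030 calls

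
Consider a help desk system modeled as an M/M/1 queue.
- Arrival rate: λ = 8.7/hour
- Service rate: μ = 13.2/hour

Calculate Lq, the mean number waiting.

ρ = λ/μ = 8.7/13.2 = 0.6591
For M/M/1: Lq = λ²/(μ(μ-λ))
Lq = 75.69/(13.2 × 4.50)
Lq = 1.2742 tickets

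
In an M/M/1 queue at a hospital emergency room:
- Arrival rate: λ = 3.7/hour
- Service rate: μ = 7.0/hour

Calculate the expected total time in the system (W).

First, compute utilization: ρ = λ/μ = 3.7/7.0 = 0.5286
For M/M/1: W = 1/(μ-λ)
W = 1/(7.0-3.7) = 1/3.30
W = 0.3030 hours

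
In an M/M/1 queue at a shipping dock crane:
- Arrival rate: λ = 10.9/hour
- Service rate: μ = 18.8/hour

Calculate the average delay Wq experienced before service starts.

First, compute utilization: ρ = λ/μ = 10.9/18.8 = 0.5798
For M/M/1: Wq = λ/(μ(μ-λ))
Wq = 10.9/(18.8 × (18.8-10.9))
Wq = 10.9/(18.8 × 7.90)
Wq = 0.07339 hours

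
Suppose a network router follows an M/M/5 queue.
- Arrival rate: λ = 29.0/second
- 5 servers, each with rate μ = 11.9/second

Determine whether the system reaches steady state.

Stability requires ρ = λ/(cμ) < 1
ρ = 29.0/(5 × 11.9) = 29.0/59.50 = 0.4874
Since 0.4874 < 1, the system is STABLE.
The servers are busy 48.74% of the time.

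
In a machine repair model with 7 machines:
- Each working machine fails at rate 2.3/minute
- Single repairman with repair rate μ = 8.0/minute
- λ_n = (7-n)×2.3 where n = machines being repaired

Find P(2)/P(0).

P(2)/P(0) = ∏_{i=0}^{2-1} λ_i/μ_{i+1}
= (7-0)×2.3/8.0 × (7-1)×2.3/8.0
= 3.4716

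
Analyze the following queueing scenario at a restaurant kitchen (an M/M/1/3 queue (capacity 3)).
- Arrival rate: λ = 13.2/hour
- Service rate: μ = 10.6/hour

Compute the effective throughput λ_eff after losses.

ρ = λ/μ = 13.2/10.6 = 1.2453
P₀ = (1-ρ)/(1-ρ^(K+1)) = (1-1.2453)/(1-1.2453^4) = -0.2453/-1.4049 = 0.1746
P_K = P₀×ρ^K = 0.1746 × 1.2453^3 = 0.1746 × 1.9312 = 0.3372
λ_eff = λ(1-P_K) = 13.2 × (1 - 0.337185) = 13.2 × 0.66282 = 8.7492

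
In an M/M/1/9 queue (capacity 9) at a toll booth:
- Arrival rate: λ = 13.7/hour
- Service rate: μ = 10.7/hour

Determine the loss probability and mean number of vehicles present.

ρ = λ/μ = 13.7/10.7 = 1.28037
P₀ = (1-ρ)/(1-ρ^(K+1)) = (1-1.28037)/(1-1.28037^10) = -0.28037/-10.8401 = 0.02586
P_K = P₀×ρ^K = 0.025864 × 1.28037^9 = 0.025864 × 9.2474 = 0.2392
Blocking probability P_9 = 0.2392 (23.92%)
L = ρ[1 - (K+1)ρ^K + Kρ^(K+1)] / [(1-ρ)(1-ρ^(K+1))]
L = 1.28037 × (1 - 10×9.2474 + 9×11.8401) / ((1 - 1.28037) × (1 - 11.8401)) = 6.3558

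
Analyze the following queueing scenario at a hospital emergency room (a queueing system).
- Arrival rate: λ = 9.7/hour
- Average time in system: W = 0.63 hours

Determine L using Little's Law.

Little's Law: L = λW
L = 9.7 × 0.63 = 6.1110 patients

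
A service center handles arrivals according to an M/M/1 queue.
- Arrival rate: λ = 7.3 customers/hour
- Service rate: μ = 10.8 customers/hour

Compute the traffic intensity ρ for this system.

Server utilization: ρ = λ/μ
ρ = 7.3/10.8 = 0.6759
The server is busy 67.59% of the time.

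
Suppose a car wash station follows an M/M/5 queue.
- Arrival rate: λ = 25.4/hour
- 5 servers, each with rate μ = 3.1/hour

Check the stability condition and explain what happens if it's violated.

Stability requires ρ = λ/(cμ) < 1
ρ = 25.4/(5 × 3.1) = 25.4/15.50 = 1.6387
Since 1.6387 ≥ 1, the system is UNSTABLE.
Need c > λ/μ = 25.4/3.1 = 8.19.
Minimum servers needed: c = 9.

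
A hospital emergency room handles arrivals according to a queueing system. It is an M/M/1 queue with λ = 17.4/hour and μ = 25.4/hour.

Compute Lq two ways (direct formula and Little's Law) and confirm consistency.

Method 1 (direct): Lq = λ²/(μ(μ-λ)) = 302.76/(25.4 × 8.00) = 1.4900

Method 2 (Little's Law):
W = 1/(μ-λ) = 1/8.00 = 0.1250
Wq = W - 1/μ = 0.1250 - 0.03937 = 0.08563
Lq = λWq = 17.4 × 0.08563 = 1.4900 ✔ (matches Method 1)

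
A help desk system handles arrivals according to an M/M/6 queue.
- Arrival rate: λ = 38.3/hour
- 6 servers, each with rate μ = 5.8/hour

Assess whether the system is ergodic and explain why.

Stability requires ρ = λ/(cμ) < 1
ρ = 38.3/(6 × 5.8) = 38.3/34.80 = 1.1006
Since 1.1006 ≥ 1, the system is UNSTABLE.
Need c > λ/μ = 38.3/5.8 = 6.60.
Minimum servers needed: c = 7.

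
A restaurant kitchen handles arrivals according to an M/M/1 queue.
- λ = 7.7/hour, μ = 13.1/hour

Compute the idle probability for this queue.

ρ = λ/μ = 7.7/13.1 = 0.5878
P(0) = 1 - ρ = 1 - 0.5878 = 0.4122
The server is idle 41.22% of the time.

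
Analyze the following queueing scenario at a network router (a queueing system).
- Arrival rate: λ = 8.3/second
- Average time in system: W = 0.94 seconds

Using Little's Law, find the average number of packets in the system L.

Little's Law: L = λW
L = 8.3 × 0.94 = 7.8020 packets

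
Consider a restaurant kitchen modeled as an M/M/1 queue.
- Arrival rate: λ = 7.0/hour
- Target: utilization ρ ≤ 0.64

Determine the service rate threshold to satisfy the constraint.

ρ = λ/μ, so μ = λ/ρ
μ ≥ 7.0/0.64 = 10.9375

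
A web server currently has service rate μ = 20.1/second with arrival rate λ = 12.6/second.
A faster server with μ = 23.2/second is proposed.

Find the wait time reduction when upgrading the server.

System 1: ρ₁ = 12.6/20.1 = 0.6269, W₁ = 1/(20.1-12.6) = 0.133333
System 2: ρ₂ = 12.6/23.2 = 0.5431, W₂ = 1/(23.2-12.6) = 0.0943396
Improvement: (W₁-W₂)/W₁ = (0.133333-0.0943396)/0.133333 = 29.25%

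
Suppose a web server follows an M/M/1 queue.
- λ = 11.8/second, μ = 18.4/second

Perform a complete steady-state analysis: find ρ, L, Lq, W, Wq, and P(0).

Step 1: ρ = λ/μ = 11.8/18.4 = 0.6413
Step 2: L = λ/(μ-λ) = 11.8/6.60 = 1.7879
Step 3: Lq = λ²/(μ(μ-λ)) = 139.24/(18.4×6.60) = 1.1466
Step 4: W = 1/(μ-λ) = 1/6.60 = 0.15152
Step 5: Wq = λ/(μ(μ-λ)) = 11.8/(18.4×6.60) = 0.09717
Step 6: P(0) = 1-ρ = 0.3587
Verify: L = λW = 11.8×0.15152 = 1.7879 ✔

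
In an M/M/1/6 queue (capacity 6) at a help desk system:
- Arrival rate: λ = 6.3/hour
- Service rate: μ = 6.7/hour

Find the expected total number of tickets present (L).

ρ = λ/μ = 6.3/6.7 = 0.9403
P₀ = (1-ρ)/(1-ρ^(K+1)) = (1-0.9403)/(1-0.9403^7) = 0.05970/0.3501 = 0.1705
P_K = P₀×ρ^K = 0.17054 × 0.9403^6 = 0.17054 × 0.69119 = 0.1179
L = ρ[1 - (K+1)ρ^K + Kρ^(K+1)] / [(1-ρ)(1-ρ^(K+1))]
L = 0.9403 × (1 - 7×0.6911919 + 6×0.6499277) / ((1 - 0.9403) × (1 - 0.6499277)) = 2.7545 tickets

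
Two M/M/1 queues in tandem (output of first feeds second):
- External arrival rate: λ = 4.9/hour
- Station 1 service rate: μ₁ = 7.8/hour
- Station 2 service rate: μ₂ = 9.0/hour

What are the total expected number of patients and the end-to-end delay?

By Jackson's theorem, each station behaves as independent M/M/1.
Station 1: ρ₁ = 4.9/7.8 = 0.6282, L₁ = ρ₁/(1-ρ₁) = λ/(μ₁-λ) = 4.9/2.90 = 1.6897
Station 2: ρ₂ = 4.9/9.0 = 0.5444, L₂ = ρ₂/(1-ρ₂) = λ/(μ₂-λ) = 4.9/4.10 = 1.1951
Total: L = L₁ + L₂ = 1.6897 + 1.1951 = 2.8848
W = L/λ = 2.8848/4.9 = 0.5887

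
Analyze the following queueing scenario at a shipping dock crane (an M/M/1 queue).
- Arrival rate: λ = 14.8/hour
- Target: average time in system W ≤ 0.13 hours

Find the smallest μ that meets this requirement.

For M/M/1: W = 1/(μ-λ)
Need W ≤ 0.13, so 1/(μ-λ) ≤ 0.13
μ - λ ≥ 1/0.13 = 7.6923
μ ≥ 14.8 + 7.6923 = 22.4923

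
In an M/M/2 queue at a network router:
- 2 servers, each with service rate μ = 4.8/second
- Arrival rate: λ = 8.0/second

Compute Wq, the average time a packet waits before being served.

Traffic intensity: ρ = λ/(cμ) = 8.0/(2×4.8) = 0.8333
Since ρ = 0.8333 < 1, system is stable.
Offered load a = λ/μ = cρ = 8.0/4.8 = 1.6667
P₀ = [ Σₙ₌₀^1 aⁿ/n! + a^2/(2!(1-ρ)) ]⁻¹
Σ = a^0/0! + a^1/1! = 1.0000 + 1.6667 = 2.6667
a^2/(2!(1-ρ)) = 2.77778/(2 × 0.166667) = 8.3333
P₀ = 1/(2.6667 + 8.3333) = 0.09091
Lq = P₀·a^2·ρ / (2!(1-ρ)²) = 0.090909 × 2.7778 × 0.83333 / (2 × 0.027778) = 3.7879
Wq = Lq/λ = 3.7879/8.0 = 0.4735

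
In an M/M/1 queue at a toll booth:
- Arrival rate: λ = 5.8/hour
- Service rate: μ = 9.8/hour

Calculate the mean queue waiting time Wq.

First, compute utilization: ρ = λ/μ = 5.8/9.8 = 0.5918
For M/M/1: Wq = λ/(μ(μ-λ))
Wq = 5.8/(9.8 × (9.8-5.8))
Wq = 5.8/(9.8 × 4.00)
Wq = 0.1480 hours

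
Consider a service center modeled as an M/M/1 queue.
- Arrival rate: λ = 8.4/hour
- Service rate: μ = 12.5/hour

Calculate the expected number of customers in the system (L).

ρ = λ/μ = 8.4/12.5 = 0.6720
For M/M/1: L = λ/(μ-λ)
L = 8.4/(12.5-8.4) = 8.4/4.10
L = 2.0488 customers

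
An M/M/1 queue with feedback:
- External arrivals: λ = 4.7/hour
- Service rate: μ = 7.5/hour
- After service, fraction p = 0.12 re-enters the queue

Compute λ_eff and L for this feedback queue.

Effective arrival rate: λ_eff = λ/(1-p) = 4.7/(1-0.12) = 4.7/0.88 = 5.3409
ρ = λ_eff/μ = 5.3409/7.5 = 0.71212
L = ρ/(1-ρ) = 0.71212/(1-0.71212) = 2.4737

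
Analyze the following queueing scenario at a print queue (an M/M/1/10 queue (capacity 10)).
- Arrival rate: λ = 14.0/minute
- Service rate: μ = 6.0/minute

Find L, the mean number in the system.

ρ = λ/μ = 14.0/6.0 = 2.3333
P₀ = (1-ρ)/(1-ρ^(K+1)) = (1-2.3333)/(1-2.3333^11) = -1.3333/-11159.3134 = 0.0001195
P_K = P₀×ρ^K = 0.00011948 × 2.3333^10 = 0.00011948 × 4783.0598 = 0.5715
L = ρ[1 - (K+1)ρ^K + Kρ^(K+1)] / [(1-ρ)(1-ρ^(K+1))]
L = 2.3333 × (1 - 11×4783.0598 + 10×11160.3134) / ((1 - 2.3333) × (1 - 11160.3134)) = 9.2510 jobs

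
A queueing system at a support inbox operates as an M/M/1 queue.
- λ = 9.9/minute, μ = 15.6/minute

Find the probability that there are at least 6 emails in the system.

ρ = λ/μ = 9.9/15.6 = 0.634615
P(N ≥ n) = ρⁿ
P(N ≥ 6) = 0.634615^6
P(N ≥ 6) = 0.06532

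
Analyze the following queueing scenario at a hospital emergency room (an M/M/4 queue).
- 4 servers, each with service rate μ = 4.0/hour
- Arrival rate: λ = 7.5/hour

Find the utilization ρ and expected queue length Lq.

Traffic intensity: ρ = λ/(cμ) = 7.5/(4×4.0) = 0.4688
Since ρ = 0.4688 < 1, system is stable.
Offered load a = λ/μ = cρ = 7.5/4.0 = 1.8750
P₀ = [ Σₙ₌₀^3 aⁿ/n! + a^4/(4!(1-ρ)) ]⁻¹
Σ = a^0/0! + a^1/1! + a^2/2! + a^3/3! = 1.0000 + 1.8750 + 1.7578 + 1.0986 = 5.7314
a^4/(4!(1-ρ)) = 12.3596/(24 × 0.53125) = 0.9694
P₀ = 1/(5.7314 + 0.9694) = 0.1492
Lq = P₀·a^4·ρ / (4!(1-ρ)²) = 0.1492 × 12.3596 × 0.4688 / (24 × 0.2822) = 0.1276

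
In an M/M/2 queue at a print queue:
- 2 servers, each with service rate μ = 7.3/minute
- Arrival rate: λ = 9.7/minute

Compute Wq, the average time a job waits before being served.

Traffic intensity: ρ = λ/(cμ) = 9.7/(2×7.3) = 0.6644
Since ρ = 0.6644 < 1, system is stable.
Offered load a = λ/μ = cρ = 9.7/7.3 = 1.3288
P₀ = [ Σₙ₌₀^1 aⁿ/n! + a^2/(2!(1-ρ)) ]⁻¹
Σ = a^0/0! + a^1/1! = 1.0000 + 1.3288 = 2.3288
a^2/(2!(1-ρ)) = 1.7656/(2 × 0.33562) = 2.6304
P₀ = 1/(2.3288 + 2.6304) = 0.2016
Lq = P₀·a^2·ρ / (2!(1-ρ)²) = 0.20165 × 1.7656 × 0.66438 / (2 × 0.11264) = 1.0500
Wq = Lq/λ = 1.0500/9.7 = 0.1082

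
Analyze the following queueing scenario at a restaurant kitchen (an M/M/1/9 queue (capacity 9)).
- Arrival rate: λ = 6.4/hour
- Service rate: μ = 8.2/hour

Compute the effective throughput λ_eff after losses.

ρ = λ/μ = 6.4/8.2 = 0.7804878
P₀ = (1-ρ)/(1-ρ^(K+1)) = (1-0.7804878)/(1-0.7804878^10) = 0.2195/0.9161 = 0.2396
P_K = P₀×ρ^K = 0.23961 × 0.7804878^9 = 0.23961 × 0.10747 = 0.02575
λ_eff = λ(1-P_K) = 6.4 × (1 - 0.02575) = 6.4 × 0.97425 = 6.2352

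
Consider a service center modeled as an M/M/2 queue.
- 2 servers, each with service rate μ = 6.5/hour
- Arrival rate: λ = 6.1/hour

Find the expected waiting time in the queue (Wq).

Traffic intensity: ρ = λ/(cμ) = 6.1/(2×6.5) = 0.4692
Since ρ = 0.4692 < 1, system is stable.
Offered load a = λ/μ = cρ = 6.1/6.5 = 0.9385
P₀ = [ Σₙ₌₀^1 aⁿ/n! + a^2/(2!(1-ρ)) ]⁻¹
Σ = a^0/0! + a^1/1! = 1.0000 + 0.9385 = 1.9385
a^2/(2!(1-ρ)) = 0.88071/(2 × 0.53077) = 0.8297
P₀ = 1/(1.9385 + 0.82965) = 0.3613
Lq = P₀·a^2·ρ / (2!(1-ρ)²) = 0.3613 × 0.8807 × 0.4692 / (2 × 0.2817) = 0.2650
Wq = Lq/λ = 0.2650/6.1 = 0.04344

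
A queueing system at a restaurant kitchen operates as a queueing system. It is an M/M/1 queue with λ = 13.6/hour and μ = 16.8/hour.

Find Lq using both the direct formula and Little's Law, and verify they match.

Method 1 (direct): Lq = λ²/(μ(μ-λ)) = 184.96/(16.8 × 3.20) = 3.4405

Method 2 (Little's Law):
W = 1/(μ-λ) = 1/3.20 = 0.3125
Wq = W - 1/μ = 0.3125 - 0.05952 = 0.25298
Lq = λWq = 13.6 × 0.25298 = 3.4405 ✔ (matches Method 1)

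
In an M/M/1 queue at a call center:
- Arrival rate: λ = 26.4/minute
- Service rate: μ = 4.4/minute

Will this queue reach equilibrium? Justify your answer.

Stability requires ρ = λ/(cμ) < 1
ρ = 26.4/(1 × 4.4) = 26.4/4.40 = 6.0000
Since 6.0000 ≥ 1, the system is UNSTABLE.
Queue grows without bound. Need μ > λ = 26.4.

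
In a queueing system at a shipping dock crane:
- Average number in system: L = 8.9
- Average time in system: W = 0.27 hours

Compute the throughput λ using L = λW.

Little's Law: L = λW, so λ = L/W
λ = 8.9/0.27 = 32.9630 containers/hour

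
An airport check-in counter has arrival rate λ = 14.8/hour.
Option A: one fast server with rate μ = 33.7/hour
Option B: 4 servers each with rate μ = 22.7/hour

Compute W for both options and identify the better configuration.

Option A: single server μ = 33.7 (M/M/1)
  ρ_A = 14.8/33.7 = 0.4392
  W_A = 1/(μ-λ) = 1/(33.7-14.8) = 1/18.90 = 0.05291

Option B: 4 servers μ = 22.7 (M/M/4)
  ρ_B = λ/(cμ) = 14.8/(4×22.7) = 0.1630
  Offered load a = λ/μ = cρ = 14.8/22.7 = 0.6520
  P₀ = [ Σₙ₌₀^3 aⁿ/n! + a^4/(4!(1-ρ)) ]⁻¹
  Σ = a^0/0! + a^1/1! + a^2/2! + a^3/3! = 1.0000 + 0.6520 + 0.2125 + 0.04619 = 1.9107
  a^4/(4!(1-ρ)) = 0.1807/(24 × 0.8370) = 0.008995
  P₀ = 1/(1.9107 + 0.008995) = 0.5209
  Lq = P₀·a^4·ρ / (4!(1-ρ)²) = 0.5209 × 0.1807 × 0.1630 / (24 × 0.7006) = 0.0009125
  Wq_B = Lq/λ = 0.00091247/14.8 = 0.00006165
  W_B = Wq_B + 1/μ = 0.00006165 + 0.04405 = 0.04411

Since W_B = 0.04411 < W_A = 0.05291, Option B (multiple servers) has the shorter time in system.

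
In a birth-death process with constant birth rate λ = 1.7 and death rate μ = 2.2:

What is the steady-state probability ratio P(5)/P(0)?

For constant rates: P(n)/P(0) = (λ/μ)^n
P(5)/P(0) = (1.7/2.2)^5 = 0.7727^5 = 0.2755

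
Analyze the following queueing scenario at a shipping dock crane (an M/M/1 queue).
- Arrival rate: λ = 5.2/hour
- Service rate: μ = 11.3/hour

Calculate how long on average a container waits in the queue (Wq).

First, compute utilization: ρ = λ/μ = 5.2/11.3 = 0.4602
For M/M/1: Wq = λ/(μ(μ-λ))
Wq = 5.2/(11.3 × (11.3-5.2))
Wq = 5.2/(11.3 × 6.10)
Wq = 0.07544 hours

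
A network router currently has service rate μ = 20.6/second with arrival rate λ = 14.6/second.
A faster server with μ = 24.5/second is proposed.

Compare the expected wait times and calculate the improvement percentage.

System 1: ρ₁ = 14.6/20.6 = 0.7087, W₁ = 1/(20.6-14.6) = 0.166667
System 2: ρ₂ = 14.6/24.5 = 0.5959, W₂ = 1/(24.5-14.6) = 0.101010
Improvement: (W₁-W₂)/W₁ = (0.166667-0.101010)/0.166667 = 39.39%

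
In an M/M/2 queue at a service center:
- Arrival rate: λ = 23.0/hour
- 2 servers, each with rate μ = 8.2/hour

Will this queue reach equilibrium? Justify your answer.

Stability requires ρ = λ/(cμ) < 1
ρ = 23.0/(2 × 8.2) = 23.0/16.40 = 1.4024
Since 1.4024 ≥ 1, the system is UNSTABLE.
Need c > λ/μ = 23.0/8.2 = 2.80.
Minimum servers needed: c = 3.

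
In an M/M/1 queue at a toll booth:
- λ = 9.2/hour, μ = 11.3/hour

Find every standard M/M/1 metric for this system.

Step 1: ρ = λ/μ = 9.2/11.3 = 0.8142
Step 2: L = λ/(μ-λ) = 9.2/2.10 = 4.3810
Step 3: Lq = λ²/(μ(μ-λ)) = 84.64/(11.3×2.10) = 3.5668
Step 4: W = 1/(μ-λ) = 1/2.10 = 0.4762
Step 5: Wq = λ/(μ(μ-λ)) = 9.2/(11.3×2.10) = 0.3877
Step 6: P(0) = 1-ρ = 0.1858
Verify: L = λW = 9.2×0.4762 = 4.3810 ✔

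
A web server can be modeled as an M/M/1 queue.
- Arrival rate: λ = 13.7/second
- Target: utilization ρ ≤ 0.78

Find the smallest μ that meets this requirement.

ρ = λ/μ, so μ = λ/ρ
μ ≥ 13.7/0.78 = 17.5641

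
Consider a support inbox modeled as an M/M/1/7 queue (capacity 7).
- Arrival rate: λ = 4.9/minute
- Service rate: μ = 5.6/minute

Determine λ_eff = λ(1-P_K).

ρ = λ/μ = 4.9/5.6 = 0.8750
P₀ = (1-ρ)/(1-ρ^(K+1)) = (1-0.8750)/(1-0.8750^8) = 0.1250/0.6564 = 0.1904
P_K = P₀×ρ^K = 0.190435 × 0.8750^7 = 0.190435 × 0.392696 = 0.07478
λ_eff = λ(1-P_K) = 4.9 × (1 - 0.07478) = 4.9 × 0.92522 = 4.5336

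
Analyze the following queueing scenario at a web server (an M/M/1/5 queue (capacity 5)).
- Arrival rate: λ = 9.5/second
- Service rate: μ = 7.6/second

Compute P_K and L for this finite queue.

ρ = λ/μ = 9.5/7.6 = 1.2500
P₀ = (1-ρ)/(1-ρ^(K+1)) = (1-1.2500)/(1-1.2500^6) = -0.2500/-2.8147 = 0.08882
P_K = P₀×ρ^K = 0.08882 × 1.2500^5 = 0.08882 × 3.0518 = 0.2711
Blocking probability P_5 = 0.2711 (27.11%)
L = ρ[1 - (K+1)ρ^K + Kρ^(K+1)] / [(1-ρ)(1-ρ^(K+1))]
L = 1.2500 × (1 - 6×3.05176 + 5×3.81470) / ((1 - 1.2500) × (1 - 3.81470)) = 3.1317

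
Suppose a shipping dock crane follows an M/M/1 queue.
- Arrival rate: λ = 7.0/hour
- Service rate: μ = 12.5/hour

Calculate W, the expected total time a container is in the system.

First, compute utilization: ρ = λ/μ = 7.0/12.5 = 0.5600
For M/M/1: W = 1/(μ-λ)
W = 1/(12.5-7.0) = 1/5.50
W = 0.1818 hours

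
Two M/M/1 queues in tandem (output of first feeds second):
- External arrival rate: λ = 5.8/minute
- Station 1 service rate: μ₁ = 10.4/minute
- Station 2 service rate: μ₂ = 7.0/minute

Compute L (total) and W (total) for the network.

By Jackson's theorem, each station behaves as independent M/M/1.
Station 1: ρ₁ = 5.8/10.4 = 0.5577, L₁ = ρ₁/(1-ρ₁) = λ/(μ₁-λ) = 5.8/4.60 = 1.2609
Station 2: ρ₂ = 5.8/7.0 = 0.8286, L₂ = ρ₂/(1-ρ₂) = λ/(μ₂-λ) = 5.8/1.20 = 4.8333
Total: L = L₁ + L₂ = 1.2609 + 4.8333 = 6.0942
W = L/λ = 6.0942/5.8 = 1.0507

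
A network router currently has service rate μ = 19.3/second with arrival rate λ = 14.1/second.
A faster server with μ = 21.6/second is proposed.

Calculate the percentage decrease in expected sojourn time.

System 1: ρ₁ = 14.1/19.3 = 0.7306, W₁ = 1/(19.3-14.1) = 0.19231
System 2: ρ₂ = 14.1/21.6 = 0.6528, W₂ = 1/(21.6-14.1) = 0.13333
Improvement: (W₁-W₂)/W₁ = (0.19231-0.13333)/0.19231 = 30.67%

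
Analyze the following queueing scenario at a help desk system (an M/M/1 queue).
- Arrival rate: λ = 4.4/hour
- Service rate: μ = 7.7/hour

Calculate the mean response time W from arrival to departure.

First, compute utilization: ρ = λ/μ = 4.4/7.7 = 0.5714
For M/M/1: W = 1/(μ-λ)
W = 1/(7.7-4.4) = 1/3.30
W = 0.3030 hours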